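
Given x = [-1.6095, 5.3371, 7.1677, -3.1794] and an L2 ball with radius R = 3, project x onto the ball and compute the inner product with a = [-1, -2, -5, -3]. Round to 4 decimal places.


Step 1: Compute ||x|| (intermediates to 6 decimals).
||x|| = sqrt((-1.6095)^2 + 5.3371^2 + 7.1677^2 + (-3.1794)^2) = 9.620792
Step 2: Project.
Since ||x|| > R, scale = R/||x|| = 3/9.620792 = 0.311825, proj(x) = scale * x
proj(x) = [-0.501882, 1.664241, 2.235068, -0.991416]
Step 3: Dot product.
a^T * proj(x) = -1*(-0.501882) - 2*1.664241 - 5*2.235068 - 3*(-0.991416) = -11.0277


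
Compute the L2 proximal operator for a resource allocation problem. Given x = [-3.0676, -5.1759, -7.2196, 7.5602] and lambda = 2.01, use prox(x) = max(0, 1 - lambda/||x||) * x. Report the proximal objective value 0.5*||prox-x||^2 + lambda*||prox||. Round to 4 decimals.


Step 1: Compute ||x||.
||x|| = 12.0615
Step 2: Compute scaling factor.
scale = max(0, 1 - 2.01/12.0615) = 0.8334
Step 3: prox(x) = [-2.5564, -4.3134, -6.0165, 6.3003]
||prox(x)|| = 10.0515
Step 4: Proximal objective.
0.5*||prox-x||^2 = 2.0201
lambda*||prox|| = 20.2035
Total = 22.2235


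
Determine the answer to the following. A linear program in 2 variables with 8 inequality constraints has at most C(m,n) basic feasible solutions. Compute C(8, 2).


Each vertex corresponds to some choice of n active constraints out of m, so the number of vertices is at most C(m, n) = m! / (n!(m-n)!).
m = 8, n = 2
Numerator: 8 * 7
Denominator: 2! = 2
C(8, 2) = 28


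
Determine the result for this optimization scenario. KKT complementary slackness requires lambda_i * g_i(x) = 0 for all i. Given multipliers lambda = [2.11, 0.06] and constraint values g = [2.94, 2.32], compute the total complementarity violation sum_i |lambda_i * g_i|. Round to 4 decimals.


KKT complementary slackness check:
lambda_1 * g_1 = 2.11 * 2.94 = 6.2034
lambda_2 * g_2 = 0.06 * 2.32 = 0.1392
Total violation = 6.2034 + 0.1392 = 6.3426


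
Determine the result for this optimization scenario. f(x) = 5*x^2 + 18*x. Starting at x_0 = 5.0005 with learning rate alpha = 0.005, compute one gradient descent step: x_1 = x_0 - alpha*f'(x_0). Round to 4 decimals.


We compute the gradient at x_0 and apply the update.
f'(x) = 10*x + 18
f'(5.0005) = 10*5.0005 + 18 = 68.005
x_1 = 5.0005 - 0.005*68.005 = 4.6605


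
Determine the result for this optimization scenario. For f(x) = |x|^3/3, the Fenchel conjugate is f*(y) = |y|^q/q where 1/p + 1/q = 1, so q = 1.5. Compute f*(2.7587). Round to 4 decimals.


The conjugate exponent q satisfies 1/p + 1/q = 1.
p = 3, so q = 3/(3 - 1) = 1.5
|y|^q = 2.7587^1.5 = 4.582
f*(2.7587) = 4.582 / 1.5 = 3.0547


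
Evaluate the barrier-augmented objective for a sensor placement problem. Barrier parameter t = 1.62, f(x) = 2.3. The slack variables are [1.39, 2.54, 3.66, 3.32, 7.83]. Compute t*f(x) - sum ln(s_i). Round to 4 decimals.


Step 1: Compute log-barrier.
ln values: [0.3293, 0.9322, 1.2975, 1.2, 2.058]
phi = -(0.3293 + 0.9322 + 1.2975 + 1.2 + 2.058) = -5.8169
Step 2: Compute augmented objective.
t*f(x) = 1.62*2.3 = 3.726
Total = 3.726 - 5.8169 = -2.0909


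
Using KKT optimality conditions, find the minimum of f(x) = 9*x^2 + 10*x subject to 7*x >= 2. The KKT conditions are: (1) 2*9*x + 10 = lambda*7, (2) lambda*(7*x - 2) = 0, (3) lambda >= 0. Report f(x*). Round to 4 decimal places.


Step 1: Try lambda = 0 (constraint inactive).
x_unc = -10/(2*9) = -0.5556
Check: 7*-0.5556 = -3.8892 < 2 -- violated!
Step 2: Constraint must be active: 7*x = 2
x* = 2/7 = 0.2857 (rounded; the exact value 2/7 is used below)
lambda = (2*9*(2/7) + 10)/7 = 2.1633
Step 3: Compute optimal value.
f(x*) = 9*(2/7)^2 + 10*(2/7) = 3.5918


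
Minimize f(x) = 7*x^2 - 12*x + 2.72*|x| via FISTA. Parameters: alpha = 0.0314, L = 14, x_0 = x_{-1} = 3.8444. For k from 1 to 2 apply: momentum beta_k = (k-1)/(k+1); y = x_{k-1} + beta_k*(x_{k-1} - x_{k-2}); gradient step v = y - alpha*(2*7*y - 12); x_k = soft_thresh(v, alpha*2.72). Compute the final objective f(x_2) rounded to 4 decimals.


FISTA on f(x) = 7*x^2 - 12*x + 2.72*|x|
L = 14, alpha = 0.0314
Iteration 1: beta = 0.0, y = 3.8444 + 0.0*(3.8444 - 3.8444) = 3.8444
  grad(y) = 41.8216, v = y - alpha*grad = 2.5312
  prox(v) = soft_thresh(2.5312, 0.0854) = 2.4458
Iteration 2: beta = 0.3333, y = 2.4458 + 0.3333*(2.4458 - 3.8444) = 1.9796
  grad(y) = 15.7143, v = y - alpha*grad = 1.4862
  prox(v) = soft_thresh(1.4862, 0.0854) = 1.4008
f(x_2) = 7*1.4008^2 - 12*1.4008 + 2.72*|1.4008| = 0.7358


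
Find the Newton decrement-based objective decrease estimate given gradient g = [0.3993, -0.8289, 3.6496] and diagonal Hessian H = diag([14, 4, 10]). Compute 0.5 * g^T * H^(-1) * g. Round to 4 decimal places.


Step 1: H is diagonal, so H^(-1) * g = [0.0285, -0.2072, 0.365].
Step 2: g^T H^(-1) g = sum_i g_i^2 / H_ii
  = (0.3993)^2/14 + (-0.8289)^2/4 + (3.6496)^2/10
  = 0.0114 + 0.1718 + 1.332 = 1.5151
Step 3: Objective decrease = 0.5 * g^T H^(-1) g = 0.7576


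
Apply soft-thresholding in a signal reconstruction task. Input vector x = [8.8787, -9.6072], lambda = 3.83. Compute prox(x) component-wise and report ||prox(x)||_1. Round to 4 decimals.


Soft-thresholding with lambda = 3.83:
prox(8.8787) = sign(8.8787)*max(|8.8787| - 3.83, 0) = 5.0487
prox(-9.6072) = sign(-9.6072)*max(|-9.6072| - 3.83, 0) = -5.7772
prox(x) = [5.0487, -5.7772]
||prox(x)||_1 = 5.0487 + 5.7772 = 10.8259


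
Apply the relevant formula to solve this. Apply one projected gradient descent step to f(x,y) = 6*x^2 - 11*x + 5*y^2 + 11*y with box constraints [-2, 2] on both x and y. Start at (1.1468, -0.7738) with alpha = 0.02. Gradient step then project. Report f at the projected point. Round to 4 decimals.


Step 1: Compute gradient at (1.1468, -0.7738).
grad_x = 2*6*1.1468 - 11 = 2.7616
grad_y = 2*5*-0.7738 + 11 = 3.262
Step 2: Gradient step.
x_raw = 1.1468 - 0.02*2.7616 = 1.0916
y_raw = -0.7738 - 0.02*3.262 = -0.839
Step 3: Project onto [-2, 2].
x_proj = clip(1.0916) = 1.0916
y_proj = clip(-0.839) = -0.839
Step 4: Evaluate f.
f(1.0916, -0.839) = -10.5676


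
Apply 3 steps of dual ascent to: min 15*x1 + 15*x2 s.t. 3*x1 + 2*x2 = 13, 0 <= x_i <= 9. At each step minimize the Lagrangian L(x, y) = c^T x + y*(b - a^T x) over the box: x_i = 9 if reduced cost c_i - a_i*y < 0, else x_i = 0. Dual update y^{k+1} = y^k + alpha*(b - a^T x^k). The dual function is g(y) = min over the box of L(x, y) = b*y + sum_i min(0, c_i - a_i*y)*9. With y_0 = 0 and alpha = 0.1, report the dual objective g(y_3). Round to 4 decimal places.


Dual ascent for LP: min 15*x1 + 15*x2, 3*x1 + 2*x2 = 13, 0 <= x_i <= 9
Step 1: y^k = 0.0, reduced costs: (15.0, 15.0)
  x^k = (0.0, 0.0), subgradient = b - a^T x = 13.0
  y^{k+1} = 0.0 + 0.1*13.0 = 1.3
Step 2: y^k = 1.3, reduced costs: (11.1, 12.4)
  x^k = (0.0, 0.0), subgradient = b - a^T x = 13.0
  y^{k+1} = 1.3 + 0.1*13.0 = 2.6
Step 3: y^k = 2.6, reduced costs: (7.2, 9.8)
  x^k = (0.0, 0.0), subgradient = b - a^T x = 13.0
  y^{k+1} = 2.6 + 0.1*13.0 = 3.9
Dual objective at y_3 = 3.9: reduced costs (3.3, 7.2), box minimizer x = (0.0, 0.0)
g(y_3) = b*y + (c1 - a1*y)*x1 + (c2 - a2*y)*x2 = 13*3.9 + 3.3*0.0 + 7.2*0.0 = 50.7 + 0.0 + 0.0 = 50.7


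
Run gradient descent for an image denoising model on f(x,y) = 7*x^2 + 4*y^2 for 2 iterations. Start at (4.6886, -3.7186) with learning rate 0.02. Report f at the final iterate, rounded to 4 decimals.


Gradient descent on f(x,y) = 7*x^2 + 4*y^2.
Starting point: (4.6886, -3.7186), alpha = 0.02
Step 1: grad_x = 2*7*4.6886 = 65.6404, grad_y = 2*4*-3.7186 = -29.7488
  x_1 = 4.6886 - 0.02*65.6404 = 3.3758
  y_1 = -3.7186 - 0.02*-29.7488 = -3.1236
Step 2: grad_x = 2*7*3.3758 = 47.2611, grad_y = 2*4*-3.1236 = -24.989
  x_2 = 3.3758 - 0.02*47.2611 = 2.4306
  y_2 = -3.1236 - 0.02*-24.989 = -2.6238
f(2.4306, -2.6238) = 7*2.4306^2 + 4*(-2.6238)^2 = 68.8919


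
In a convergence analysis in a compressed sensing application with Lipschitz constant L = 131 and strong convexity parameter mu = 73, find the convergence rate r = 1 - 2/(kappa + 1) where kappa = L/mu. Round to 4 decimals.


Step 1: Compute the condition number.
kappa = L/mu = 131/73 = 1.7945
Step 2: Compute the convergence rate.
r = 1 - 2/(kappa + 1) = 1 - 2*mu/(L + mu) = (L - mu)/(L + mu) = 58/204 = 0.2843


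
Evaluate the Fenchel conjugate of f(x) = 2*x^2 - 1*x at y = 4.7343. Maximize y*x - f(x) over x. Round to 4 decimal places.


f*(y) = sup_x {y*x - a*x^2 - b*x} = sup_x {(y-b)*x - a*x^2}
FOC: (y - b) - 2a*x = 0 => x* = (y - b)/(2a)
x* = (4.7343 + 1)/(2*2) = 1.4336
f*(4.7343) = (y-b)^2/(4a) = (4.7343 + 1)^2/(4*2)
= 32.8822/8 = 4.1103


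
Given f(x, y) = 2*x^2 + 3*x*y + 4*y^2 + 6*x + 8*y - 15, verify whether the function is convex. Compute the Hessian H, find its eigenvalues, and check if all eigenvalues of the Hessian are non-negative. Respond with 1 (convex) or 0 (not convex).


The Hessian of f(x,y) = 2*x^2 + 3*x*y + 4*y^2 + 6*x + 8*y - 15 is:
H = [[4, 3], [3, 8]]
Trace = 4 + 8 = 12
Determinant = 4*8 - (3)^2 = 23
Discriminant = (12)^2 - 4*23 = 52.0
Eigenvalues: lambda_1 = 2.3944, lambda_2 = 9.6056
The function is convex.

1


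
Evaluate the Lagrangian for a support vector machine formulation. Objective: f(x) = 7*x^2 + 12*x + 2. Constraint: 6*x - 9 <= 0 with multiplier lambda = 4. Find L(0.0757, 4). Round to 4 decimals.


Step 1: Evaluate f(x).
f(0.0757) = 7*0.0757^2 + 12*0.0757 + 2 = 2.9485
Step 2: Evaluate g(x).
g(0.0757) = 6*0.0757 - 9 = -8.5458
Step 3: Compute Lagrangian.
L = 2.9485 + 4*-8.5458 = -31.2347


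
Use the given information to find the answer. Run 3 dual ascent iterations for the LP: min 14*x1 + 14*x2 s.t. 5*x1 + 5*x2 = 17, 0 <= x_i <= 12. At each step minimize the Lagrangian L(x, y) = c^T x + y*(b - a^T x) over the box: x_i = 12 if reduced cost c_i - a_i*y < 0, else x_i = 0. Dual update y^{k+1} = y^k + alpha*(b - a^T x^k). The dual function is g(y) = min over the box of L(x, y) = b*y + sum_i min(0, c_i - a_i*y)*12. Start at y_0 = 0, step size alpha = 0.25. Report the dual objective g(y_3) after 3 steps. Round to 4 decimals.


Dual ascent for LP: min 14*x1 + 14*x2, 5*x1 + 5*x2 = 17, 0 <= x_i <= 12
Step 1: y^k = 0.0, reduced costs: (14.0, 14.0)
  x^k = (0.0, 0.0), subgradient = b - a^T x = 17.0
  y^{k+1} = 0.0 + 0.25*17.0 = 4.25
Step 2: y^k = 4.25, reduced costs: (-7.25, -7.25)
  x^k = (12.0, 12.0), subgradient = b - a^T x = -103.0
  y^{k+1} = 4.25 + 0.25*-103.0 = -21.5
Step 3: y^k = -21.5, reduced costs: (121.5, 121.5)
  x^k = (0.0, 0.0), subgradient = b - a^T x = 17.0
  y^{k+1} = -21.5 + 0.25*17.0 = -17.25
Dual objective at y_3 = -17.25: reduced costs (100.25, 100.25), box minimizer x = (0.0, 0.0)
g(y_3) = b*y + (c1 - a1*y)*x1 + (c2 - a2*y)*x2 = 17*(-17.25) + 100.25*0.0 + 100.25*0.0 = -293.25 + 0.0 + 0.0 = -293.25


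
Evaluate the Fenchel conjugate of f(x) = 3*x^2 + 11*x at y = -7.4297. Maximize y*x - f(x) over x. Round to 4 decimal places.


f*(y) = sup_x {y*x - a*x^2 - b*x} = sup_x {(y-b)*x - a*x^2}
FOC: (y - b) - 2a*x = 0 => x* = (y - b)/(2a)
x* = (-7.4297 - 11)/(2*3) = -3.0716
f*(-7.4297) = (y-b)^2/(4a) = (-7.4297 - 11)^2/(4*3)
= 339.6538/12 = 28.3045


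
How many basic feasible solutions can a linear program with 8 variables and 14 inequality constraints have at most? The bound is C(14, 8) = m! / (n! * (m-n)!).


Each vertex corresponds to some choice of n active constraints out of m, so the number of vertices is at most C(m, n) = m! / (n!(m-n)!).
m = 14, n = 8
Numerator: 14 * 13 * 12 * 11 * 10 * 9 * 8 * 7
Denominator: 8! = 40320
C(14, 8) = 3003


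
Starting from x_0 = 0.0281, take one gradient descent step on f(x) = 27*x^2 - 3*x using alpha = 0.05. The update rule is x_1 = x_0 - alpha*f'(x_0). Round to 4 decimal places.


We compute the gradient at x_0 and apply the update.
f'(x) = 54*x - 3
f'(0.0281) = 54*0.0281 - 3 = -1.4826
x_1 = 0.0281 - 0.05*-1.4826 = 0.1022


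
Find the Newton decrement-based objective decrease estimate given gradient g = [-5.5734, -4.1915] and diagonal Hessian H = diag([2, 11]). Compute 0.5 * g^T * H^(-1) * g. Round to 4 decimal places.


Step 1: H is diagonal, so H^(-1) * g = [-2.7867, -0.381].
Step 2: g^T H^(-1) g = sum_i g_i^2 / H_ii
  = (-5.5734)^2/2 + (-4.1915)^2/11
  = 15.5314 + 1.5972 = 17.1285
Step 3: Objective decrease = 0.5 * g^T H^(-1) g = 8.5643


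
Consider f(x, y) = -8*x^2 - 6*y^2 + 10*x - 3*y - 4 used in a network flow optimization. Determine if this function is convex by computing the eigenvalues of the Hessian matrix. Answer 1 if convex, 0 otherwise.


The Hessian of f(x,y) = -8*x^2 - 6*y^2 + 10*x - 3*y - 4 is:
H = [[-16, 0], [0, -12]]
Trace = -16 - 12 = -28
Determinant = -16*-12 - (0)^2 = 192
Discriminant = (-28)^2 - 4*192 = 16.0
Eigenvalues: lambda_1 = -16.0, lambda_2 = -12.0
The function is not convex.

0


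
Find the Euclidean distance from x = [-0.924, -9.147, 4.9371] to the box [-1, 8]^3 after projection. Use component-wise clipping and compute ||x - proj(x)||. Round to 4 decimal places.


Project each component onto [-1, 8].
clip(-0.924) = -0.924, clip(-9.147) = -1.0, clip(4.9371) = 4.9371
Projection = [-0.924, -1.0, 4.9371]
Squared diffs: [0.0, 66.3736, 0.0]
Distance = sqrt(66.3736) = 8.147


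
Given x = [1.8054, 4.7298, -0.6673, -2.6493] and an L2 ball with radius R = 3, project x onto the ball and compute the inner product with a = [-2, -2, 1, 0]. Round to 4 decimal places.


Step 1: Compute ||x|| (intermediates to 6 decimals).
||x|| = sqrt(1.8054^2 + 4.7298^2 + (-0.6673)^2 + (-2.6493)^2) = 5.752787
Step 2: Project.
Since ||x|| > R, scale = R/||x|| = 3/5.752787 = 0.521486, proj(x) = scale * x
proj(x) = [0.941491, 2.466524, -0.347988, -1.381573]
Step 3: Dot product.
a^T * proj(x) = -2*0.941491 - 2*2.466524 + 1*(-0.347988) + 0*(-1.381573) = -7.164


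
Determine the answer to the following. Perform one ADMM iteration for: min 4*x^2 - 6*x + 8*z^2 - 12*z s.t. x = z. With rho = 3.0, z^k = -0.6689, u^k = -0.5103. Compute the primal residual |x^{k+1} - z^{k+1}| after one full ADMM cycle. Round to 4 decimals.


ADMM iteration with rho = 3.0, z^k = -0.6689, u^k = -0.5103
Step 1: x-update.
Minimize 4*x^2 - 6*x + (3.0/2)*(x + 0.6689 - 0.5103)^2
FOC: (2*4 + 3.0)*x = 6 + 3.0*(-0.6689 + 0.5103)
x^{k+1} = 0.5022
Step 2: z-update.
Minimize 8*z^2 - 12*z + (3.0/2)*(0.5022 - z - 0.5103)^2
FOC: (2*8 + 3.0)*z = 12 + 3.0*(0.5022 - 0.5103)
z^{k+1} = 0.6303
Step 3: u-update.
u^{k+1} = -0.5103 + 0.5022 - 0.6303 = -0.6384
Step 4: Primal residual = |0.5022 - 0.6303| = 0.1281


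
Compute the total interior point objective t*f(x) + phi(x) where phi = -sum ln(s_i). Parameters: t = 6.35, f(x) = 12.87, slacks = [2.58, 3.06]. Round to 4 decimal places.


Step 1: Compute log-barrier.
ln values: [0.9478, 1.1184]
phi = -(0.9478 + 1.1184) = -2.0662
Step 2: Compute augmented objective.
t*f(x) = 6.35*12.87 = 81.7245
Total = 81.7245 - 2.0662 = 79.6583


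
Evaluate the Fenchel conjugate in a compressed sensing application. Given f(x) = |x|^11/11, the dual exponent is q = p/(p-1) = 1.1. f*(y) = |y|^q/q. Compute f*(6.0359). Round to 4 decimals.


The conjugate exponent q satisfies 1/p + 1/q = 1.
p = 11, so q = 11/(11 - 1) = 1.1
|y|^q = 6.0359^1.1 = 7.2246
f*(6.0359) = 7.2246 / 1.1 = 6.5679


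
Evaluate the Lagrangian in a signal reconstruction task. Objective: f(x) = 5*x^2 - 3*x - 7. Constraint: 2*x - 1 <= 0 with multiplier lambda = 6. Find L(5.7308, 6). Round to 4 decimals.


Step 1: Evaluate f(x).
f(5.7308) = 5*5.7308^2 - 3*5.7308 - 7 = 140.0179
Step 2: Evaluate g(x).
g(5.7308) = 2*5.7308 - 1 = 10.4616
Step 3: Compute Lagrangian.
L = 140.0179 + 6*10.4616 = 202.7875


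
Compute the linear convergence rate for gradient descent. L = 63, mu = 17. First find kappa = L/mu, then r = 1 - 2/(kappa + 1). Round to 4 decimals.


Step 1: Compute the condition number.
kappa = L/mu = 63/17 = 3.7059
Step 2: Compute the convergence rate.
r = 1 - 2/(kappa + 1) = 1 - 2*mu/(L + mu) = (L - mu)/(L + mu) = 46/80 = 0.575


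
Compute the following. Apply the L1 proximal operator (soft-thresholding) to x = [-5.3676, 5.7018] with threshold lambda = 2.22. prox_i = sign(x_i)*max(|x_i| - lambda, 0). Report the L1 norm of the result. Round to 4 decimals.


Soft-thresholding with lambda = 2.22:
prox(-5.3676) = sign(-5.3676)*max(|-5.3676| - 2.22, 0) = -3.1476
prox(5.7018) = sign(5.7018)*max(|5.7018| - 2.22, 0) = 3.4818
prox(x) = [-3.1476, 3.4818]
||prox(x)||_1 = 3.1476 + 3.4818 = 6.6294


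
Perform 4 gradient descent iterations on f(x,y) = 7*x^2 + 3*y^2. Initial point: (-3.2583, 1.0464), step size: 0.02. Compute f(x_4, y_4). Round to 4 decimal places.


Gradient descent on f(x,y) = 7*x^2 + 3*y^2.
Starting point: (-3.2583, 1.0464), alpha = 0.02
Step 1: grad_x = 2*7*-3.2583 = -45.6162, grad_y = 2*3*1.0464 = 6.2784
  x_1 = -3.2583 - 0.02*-45.6162 = -2.346
  y_1 = 1.0464 - 0.02*6.2784 = 0.9208
Step 2: grad_x = 2*7*-2.346 = -32.8437, grad_y = 2*3*0.9208 = 5.525
  x_2 = -2.346 - 0.02*-32.8437 = -1.6891
  y_2 = 0.9208 - 0.02*5.525 = 0.8103
Step 3: grad_x = 2*7*-1.6891 = -23.6474, grad_y = 2*3*0.8103 = 4.862
  x_3 = -1.6891 - 0.02*-23.6474 = -1.2162
  y_3 = 0.8103 - 0.02*4.862 = 0.7131
Step 4: grad_x = 2*7*-1.2162 = -17.0262, grad_y = 2*3*0.7131 = 4.2786
  x_4 = -1.2162 - 0.02*-17.0262 = -0.8756
  y_4 = 0.7131 - 0.02*4.2786 = 0.6275
f(-0.8756, 0.6275) = 7*(-0.8756)^2 + 3*0.6275^2 = 6.5485


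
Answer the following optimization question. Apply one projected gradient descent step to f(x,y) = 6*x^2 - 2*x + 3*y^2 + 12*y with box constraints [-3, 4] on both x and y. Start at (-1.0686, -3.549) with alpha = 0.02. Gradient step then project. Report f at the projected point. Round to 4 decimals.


Step 1: Compute gradient at (-1.0686, -3.549).
grad_x = 2*6*-1.0686 - 2 = -14.8232
grad_y = 2*3*-3.549 + 12 = -9.294
Step 2: Gradient step.
x_raw = -1.0686 - 0.02*-14.8232 = -0.7721
y_raw = -3.549 - 0.02*-9.294 = -3.3631
Step 3: Project onto [-3, 4].
x_proj = clip(-0.7721) = -0.7721
y_proj = clip(-3.3631) = -3.0
Step 4: Evaluate f.
f(-0.7721, -3.0) = -3.8786


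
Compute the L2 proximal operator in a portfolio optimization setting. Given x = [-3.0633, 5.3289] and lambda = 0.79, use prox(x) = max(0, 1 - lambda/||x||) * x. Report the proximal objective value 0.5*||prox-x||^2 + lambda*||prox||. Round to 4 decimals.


Step 1: Compute ||x||.
||x|| = 6.1466
Step 2: Compute scaling factor.
scale = max(0, 1 - 0.79/6.1466) = 0.8715
Step 3: prox(x) = [-2.6696, 4.644]
||prox(x)|| = 5.3566
Step 4: Proximal objective.
0.5*||prox-x||^2 = 0.3121
lambda*||prox|| = 4.2317
Total = 4.5438


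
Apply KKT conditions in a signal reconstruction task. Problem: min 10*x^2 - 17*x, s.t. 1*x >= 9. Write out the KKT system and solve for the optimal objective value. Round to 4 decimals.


Step 1: Try lambda = 0 (constraint inactive).
x_unc = 17/(2*10) = 0.85
Check: 1*0.85 = 0.85 < 9 -- violated!
Step 2: Constraint must be active: 1*x = 9
x* = 9/1 = 9.0
lambda = (2*10*9.0 - 17)/1 = 163.0
Step 3: Compute optimal value.
f(x*) = 10*9.0^2 - 17*9.0 = 657.0


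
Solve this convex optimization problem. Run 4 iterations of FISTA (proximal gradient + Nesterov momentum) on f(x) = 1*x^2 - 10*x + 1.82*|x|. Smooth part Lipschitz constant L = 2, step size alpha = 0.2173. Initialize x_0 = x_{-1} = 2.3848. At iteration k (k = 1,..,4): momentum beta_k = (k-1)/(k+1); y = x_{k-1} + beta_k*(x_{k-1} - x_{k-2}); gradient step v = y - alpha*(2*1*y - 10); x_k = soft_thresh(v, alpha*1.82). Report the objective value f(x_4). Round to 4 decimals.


FISTA on f(x) = 1*x^2 - 10*x + 1.82*|x|
L = 2, alpha = 0.2173
Iteration 1: beta = 0.0, y = 2.3848 + 0.0*(2.3848 - 2.3848) = 2.3848
  grad(y) = -5.2304, v = y - alpha*grad = 3.5214
  prox(v) = soft_thresh(3.5214, 0.3955) = 3.1259
Iteration 2: beta = 0.3333, y = 3.1259 + 0.3333*(3.1259 - 2.3848) = 3.3729
  grad(y) = -3.2542, v = y - alpha*grad = 4.08
  prox(v) = soft_thresh(4.08, 0.3955) = 3.6846
Iteration 3: beta = 0.5, y = 3.6846 + 0.5*(3.6846 - 3.1259) = 3.9639
  grad(y) = -2.0722, v = y - alpha*grad = 4.4142
  prox(v) = soft_thresh(4.4142, 0.3955) = 4.0187
Iteration 4: beta = 0.6, y = 4.0187 + 0.6*(4.0187 - 3.6846) = 4.2192
  grad(y) = -1.5616, v = y - alpha*grad = 4.5585
  prox(v) = soft_thresh(4.5585, 0.3955) = 4.163
f(x_4) = 1*4.163^2 - 10*4.163 + 1.82*|4.163| = -16.7228


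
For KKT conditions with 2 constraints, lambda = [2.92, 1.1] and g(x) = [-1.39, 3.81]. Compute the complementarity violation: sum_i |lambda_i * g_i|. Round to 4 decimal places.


KKT complementary slackness check:
lambda_1 * g_1 = 2.92 * -1.39 = -4.0588
lambda_2 * g_2 = 1.1 * 3.81 = 4.191
Total violation = 4.0588 + 4.191 = 8.2498


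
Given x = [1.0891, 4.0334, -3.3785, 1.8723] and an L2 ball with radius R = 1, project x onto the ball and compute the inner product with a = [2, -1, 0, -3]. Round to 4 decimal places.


Step 1: Compute ||x|| (intermediates to 6 decimals).
||x|| = sqrt(1.0891^2 + 4.0334^2 + (-3.3785)^2 + 1.8723^2) = 5.689835
Step 2: Project.
Since ||x|| > R, scale = R/||x|| = 1/5.689835 = 0.175752, proj(x) = scale * x
proj(x) = [0.191412, 0.708878, -0.593778, 0.32906]
Step 3: Dot product.
a^T * proj(x) = 2*0.191412 - 1*0.708878 + 0*(-0.593778) - 3*0.32906 = -1.3132


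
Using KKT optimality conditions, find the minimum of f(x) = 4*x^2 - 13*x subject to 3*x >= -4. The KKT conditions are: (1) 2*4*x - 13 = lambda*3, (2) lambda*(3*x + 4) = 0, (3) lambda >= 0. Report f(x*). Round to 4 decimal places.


Step 1: Try lambda = 0 (constraint inactive).
Stationarity: 2*4*x - 13 = 0
x* = 13/(2*4) = 1.625
Check constraint: 3*1.625 = 4.875 >= -4 -- satisfied.
Step 2: Compute optimal value.
f(x*) = 4*1.625^2 - 13*1.625 = -10.5625


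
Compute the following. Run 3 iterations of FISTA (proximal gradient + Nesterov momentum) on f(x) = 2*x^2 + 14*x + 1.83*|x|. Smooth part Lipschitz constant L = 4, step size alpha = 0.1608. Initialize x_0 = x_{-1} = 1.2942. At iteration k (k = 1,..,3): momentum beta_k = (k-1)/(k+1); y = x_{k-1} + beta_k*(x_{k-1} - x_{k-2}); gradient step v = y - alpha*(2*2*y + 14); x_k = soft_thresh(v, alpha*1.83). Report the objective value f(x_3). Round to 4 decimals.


FISTA on f(x) = 2*x^2 + 14*x + 1.83*|x|
L = 4, alpha = 0.1608
Iteration 1: beta = 0.0, y = 1.2942 + 0.0*(1.2942 - 1.2942) = 1.2942
  grad(y) = 19.1768, v = y - alpha*grad = -1.7894
  prox(v) = soft_thresh(-1.7894, 0.2943) = -1.4952
Iteration 2: beta = 0.3333, y = -1.4952 + 0.3333*(-1.4952 - 1.2942) = -2.425
  grad(y) = 4.3002, v = y - alpha*grad = -3.1164
  prox(v) = soft_thresh(-3.1164, 0.2943) = -2.8222
Iteration 3: beta = 0.5, y = -2.8222 + 0.5*(-2.8222 + 1.4952) = -3.4857
  grad(y) = 0.0574, v = y - alpha*grad = -3.4949
  prox(v) = soft_thresh(-3.4949, 0.2943) = -3.2006
f(x_3) = 2*(-3.2006)^2 + 14*(-3.2006) + 1.83*|-3.2006| = -18.4636


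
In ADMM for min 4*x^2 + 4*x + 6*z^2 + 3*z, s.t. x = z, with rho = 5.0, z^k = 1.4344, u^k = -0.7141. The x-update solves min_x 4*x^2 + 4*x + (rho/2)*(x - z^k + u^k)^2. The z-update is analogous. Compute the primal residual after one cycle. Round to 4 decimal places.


ADMM iteration with rho = 5.0, z^k = 1.4344, u^k = -0.7141
Step 1: x-update.
Minimize 4*x^2 + 4*x + (5.0/2)*(x - 1.4344 - 0.7141)^2
FOC: (2*4 + 5.0)*x = -4 + 5.0*(1.4344 + 0.7141)
x^{k+1} = 0.5187
Step 2: z-update.
Minimize 6*z^2 + 3*z + (5.0/2)*(0.5187 - z - 0.7141)^2
FOC: (2*6 + 5.0)*z = -3 + 5.0*(0.5187 - 0.7141)
z^{k+1} = -0.234
Step 3: u-update.
u^{k+1} = -0.7141 + 0.5187 + 0.234 = 0.0385
Step 4: Primal residual = |0.5187 + 0.234| = 0.7526


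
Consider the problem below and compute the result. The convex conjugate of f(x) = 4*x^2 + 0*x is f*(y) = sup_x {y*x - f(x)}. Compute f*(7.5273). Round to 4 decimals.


f*(y) = sup_x {y*x - a*x^2 - b*x} = sup_x {(y-b)*x - a*x^2}
FOC: (y - b) - 2a*x = 0 => x* = (y - b)/(2a)
x* = (7.5273 - 0)/(2*4) = 0.9409
f*(7.5273) = (y-b)^2/(4a) = (7.5273 - 0)^2/(4*4)
= 56.6602/16 = 3.5413


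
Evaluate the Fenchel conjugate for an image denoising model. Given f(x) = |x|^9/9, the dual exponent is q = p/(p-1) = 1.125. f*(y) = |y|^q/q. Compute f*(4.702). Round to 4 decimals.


The conjugate exponent q satisfies 1/p + 1/q = 1.
p = 9, so q = 9/(9 - 1) = 1.125
|y|^q = 4.702^1.125 = 5.7058
f*(4.702) = 5.7058 / 1.125 = 5.0718


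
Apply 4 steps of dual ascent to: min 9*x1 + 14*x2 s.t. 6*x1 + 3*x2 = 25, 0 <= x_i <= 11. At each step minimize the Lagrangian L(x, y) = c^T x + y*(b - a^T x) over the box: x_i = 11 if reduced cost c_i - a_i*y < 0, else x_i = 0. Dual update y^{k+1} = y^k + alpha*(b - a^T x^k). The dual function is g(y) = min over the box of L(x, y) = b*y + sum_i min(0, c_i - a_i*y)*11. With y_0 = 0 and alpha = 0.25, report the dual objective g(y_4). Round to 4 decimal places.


Dual ascent for LP: min 9*x1 + 14*x2, 6*x1 + 3*x2 = 25, 0 <= x_i <= 11
Step 1: y^k = 0.0, reduced costs: (9.0, 14.0)
  x^k = (0.0, 0.0), subgradient = b - a^T x = 25.0
  y^{k+1} = 0.0 + 0.25*25.0 = 6.25
Step 2: y^k = 6.25, reduced costs: (-28.5, -4.75)
  x^k = (11.0, 11.0), subgradient = b - a^T x = -74.0
  y^{k+1} = 6.25 + 0.25*-74.0 = -12.25
Step 3: y^k = -12.25, reduced costs: (82.5, 50.75)
  x^k = (0.0, 0.0), subgradient = b - a^T x = 25.0
  y^{k+1} = -12.25 + 0.25*25.0 = -6.0
Step 4: y^k = -6.0, reduced costs: (45.0, 32.0)
  x^k = (0.0, 0.0), subgradient = b - a^T x = 25.0
  y^{k+1} = -6.0 + 0.25*25.0 = 0.25
Dual objective at y_4 = 0.25: reduced costs (7.5, 13.25), box minimizer x = (0.0, 0.0)
g(y_4) = b*y + (c1 - a1*y)*x1 + (c2 - a2*y)*x2 = 25*0.25 + 7.5*0.0 + 13.25*0.0 = 6.25 + 0.0 + 0.0 = 6.25


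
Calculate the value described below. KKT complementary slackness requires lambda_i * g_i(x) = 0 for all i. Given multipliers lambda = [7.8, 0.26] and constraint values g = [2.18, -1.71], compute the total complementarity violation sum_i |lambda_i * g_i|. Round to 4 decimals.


KKT complementary slackness check:
lambda_1 * g_1 = 7.8 * 2.18 = 17.004
lambda_2 * g_2 = 0.26 * -1.71 = -0.4446
Total violation = 17.004 + 0.4446 = 17.4486


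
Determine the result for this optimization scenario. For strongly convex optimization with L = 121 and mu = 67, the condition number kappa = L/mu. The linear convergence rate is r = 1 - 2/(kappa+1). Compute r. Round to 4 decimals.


Step 1: Compute the condition number.
kappa = L/mu = 121/67 = 1.806
Step 2: Compute the convergence rate.
r = 1 - 2/(kappa + 1) = 1 - 2*mu/(L + mu) = (L - mu)/(L + mu) = 54/188 = 0.2872


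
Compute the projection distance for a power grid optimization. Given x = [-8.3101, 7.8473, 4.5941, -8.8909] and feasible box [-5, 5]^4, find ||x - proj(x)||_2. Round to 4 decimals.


Project each component onto [-5, 5].
clip(-8.3101) = -5.0, clip(7.8473) = 5.0, clip(4.5941) = 4.5941, clip(-8.8909) = -5.0
Projection = [-5.0, 5.0, 4.5941, -5.0]
Squared diffs: [10.9568, 8.1071, 0.0, 15.1391]
Distance = sqrt(34.203) = 5.8483


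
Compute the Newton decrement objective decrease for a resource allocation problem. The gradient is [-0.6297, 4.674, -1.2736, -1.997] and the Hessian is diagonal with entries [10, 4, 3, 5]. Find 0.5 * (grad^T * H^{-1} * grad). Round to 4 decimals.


Step 1: H is diagonal, so H^(-1) * g = [-0.063, 1.1685, -0.4245, -0.3994].
Step 2: g^T H^(-1) g = sum_i g_i^2 / H_ii
  = (-0.6297)^2/10 + (4.674)^2/4 + (-1.2736)^2/3 + (-1.997)^2/5
  = 0.0397 + 5.4616 + 0.5407 + 0.7976 = 6.8395
Step 3: Objective decrease = 0.5 * g^T H^(-1) g = 3.4198


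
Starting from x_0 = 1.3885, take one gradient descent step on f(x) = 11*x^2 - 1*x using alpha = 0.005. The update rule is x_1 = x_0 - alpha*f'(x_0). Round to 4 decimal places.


We compute the gradient at x_0 and apply the update.
f'(x) = 22*x - 1
f'(1.3885) = 22*1.3885 - 1 = 29.547
x_1 = 1.3885 - 0.005*29.547 = 1.2408


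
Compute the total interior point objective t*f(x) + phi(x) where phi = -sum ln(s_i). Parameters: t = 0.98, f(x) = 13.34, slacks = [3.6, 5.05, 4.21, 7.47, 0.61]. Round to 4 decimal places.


Step 1: Compute log-barrier.
ln values: [1.2809, 1.6194, 1.4375, 2.0109, -0.4943]
phi = -(1.2809 + 1.6194 + 1.4375 + 2.0109 - 0.4943) = -5.8544
Step 2: Compute augmented objective.
t*f(x) = 0.98*13.34 = 13.0732
Total = 13.0732 - 5.8544 = 7.2188


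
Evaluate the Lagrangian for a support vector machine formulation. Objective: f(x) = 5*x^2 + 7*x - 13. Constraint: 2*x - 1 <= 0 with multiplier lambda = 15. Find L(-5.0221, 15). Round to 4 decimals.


Step 1: Evaluate f(x).
f(-5.0221) = 5*(-5.0221)^2 + 7*(-5.0221) - 13 = 77.9527
Step 2: Evaluate g(x).
g(-5.0221) = 2*-5.0221 - 1 = -11.0442
Step 3: Compute Lagrangian.
L = 77.9527 + 15*-11.0442 = -87.7103


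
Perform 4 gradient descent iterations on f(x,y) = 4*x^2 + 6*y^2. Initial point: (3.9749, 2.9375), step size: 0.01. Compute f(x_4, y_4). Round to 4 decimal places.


Gradient descent on f(x,y) = 4*x^2 + 6*y^2.
Starting point: (3.9749, 2.9375), alpha = 0.01
Step 1: grad_x = 2*4*3.9749 = 31.7992, grad_y = 2*6*2.9375 = 35.25
  x_1 = 3.9749 - 0.01*31.7992 = 3.6569
  y_1 = 2.9375 - 0.01*35.25 = 2.585
Step 2: grad_x = 2*4*3.6569 = 29.2553, grad_y = 2*6*2.585 = 31.02
  x_2 = 3.6569 - 0.01*29.2553 = 3.3644
  y_2 = 2.585 - 0.01*31.02 = 2.2748
Step 3: grad_x = 2*4*3.3644 = 26.9148, grad_y = 2*6*2.2748 = 27.2976
  x_3 = 3.3644 - 0.01*26.9148 = 3.0952
  y_3 = 2.2748 - 0.01*27.2976 = 2.0018
Step 4: grad_x = 2*4*3.0952 = 24.7617, grad_y = 2*6*2.0018 = 24.0219
  x_4 = 3.0952 - 0.01*24.7617 = 2.8476
  y_4 = 2.0018 - 0.01*24.0219 = 1.7616
f(2.8476, 1.7616) = 4*2.8476^2 + 6*1.7616^2 = 51.0546


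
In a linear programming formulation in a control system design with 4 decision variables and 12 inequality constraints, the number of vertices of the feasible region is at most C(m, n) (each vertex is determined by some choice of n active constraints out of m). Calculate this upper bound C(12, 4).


Each vertex corresponds to some choice of n active constraints out of m, so the number of vertices is at most C(m, n) = m! / (n!(m-n)!).
m = 12, n = 4
Numerator: 12 * 11 * 10 * 9
Denominator: 4! = 24
C(12, 4) = 495


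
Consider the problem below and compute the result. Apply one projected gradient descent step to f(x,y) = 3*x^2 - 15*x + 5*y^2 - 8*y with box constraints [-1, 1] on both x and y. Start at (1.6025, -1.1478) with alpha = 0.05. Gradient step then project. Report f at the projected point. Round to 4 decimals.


Step 1: Compute gradient at (1.6025, -1.1478).
grad_x = 2*3*1.6025 - 15 = -5.385
grad_y = 2*5*-1.1478 - 8 = -19.478
Step 2: Gradient step.
x_raw = 1.6025 - 0.05*-5.385 = 1.8718
y_raw = -1.1478 - 0.05*-19.478 = -0.1739
Step 3: Project onto [-1, 1].
x_proj = clip(1.8718) = 1.0
y_proj = clip(-0.1739) = -0.1739
Step 4: Evaluate f.
f(1.0, -0.1739) = -10.4576


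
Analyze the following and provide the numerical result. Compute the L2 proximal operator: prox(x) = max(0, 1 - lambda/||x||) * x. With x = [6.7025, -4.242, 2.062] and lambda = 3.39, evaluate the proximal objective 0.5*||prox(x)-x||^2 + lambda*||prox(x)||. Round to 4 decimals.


Step 1: Compute ||x||.
||x|| = 8.1957
Step 2: Compute scaling factor.
scale = max(0, 1 - 3.39/8.1957) = 0.5864
Step 3: prox(x) = [3.9301, -2.4874, 1.2091]
||prox(x)|| = 4.8057
Step 4: Proximal objective.
0.5*||prox-x||^2 = 5.7461
lambda*||prox|| = 16.2913
Total = 22.0375


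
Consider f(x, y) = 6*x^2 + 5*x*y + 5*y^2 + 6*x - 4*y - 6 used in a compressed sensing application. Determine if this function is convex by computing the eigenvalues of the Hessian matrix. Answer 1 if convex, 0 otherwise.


The Hessian of f(x,y) = 6*x^2 + 5*x*y + 5*y^2 + 6*x - 4*y - 6 is:
H = [[12, 5], [5, 10]]
Trace = 12 + 10 = 22
Determinant = 12*10 - (5)^2 = 95
Discriminant = (22)^2 - 4*95 = 104.0
Eigenvalues: lambda_1 = 5.901, lambda_2 = 16.099
The function is convex.

1


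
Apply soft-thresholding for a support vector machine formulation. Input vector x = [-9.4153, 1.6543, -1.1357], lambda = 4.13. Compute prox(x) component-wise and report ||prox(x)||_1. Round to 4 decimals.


Soft-thresholding with lambda = 4.13:
prox(-9.4153) = sign(-9.4153)*max(|-9.4153| - 4.13, 0) = -5.2853
prox(1.6543) = sign(1.6543)*max(|1.6543| - 4.13, 0) = 0.0
prox(-1.1357) = sign(-1.1357)*max(|-1.1357| - 4.13, 0) = 0.0
prox(x) = [-5.2853, 0.0, 0.0]
||prox(x)||_1 = 5.2853 + 0.0 + 0.0 = 5.2853


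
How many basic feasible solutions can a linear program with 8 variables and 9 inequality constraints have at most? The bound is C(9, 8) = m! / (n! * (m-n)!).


Each vertex corresponds to some choice of n active constraints out of m, so the number of vertices is at most C(m, n) = m! / (n!(m-n)!).
m = 9, n = 8
Numerator: 9 * 8 * 7 * 6 * 5 * 4 * 3 * 2
Denominator: 8! = 40320
C(9, 8) = 9


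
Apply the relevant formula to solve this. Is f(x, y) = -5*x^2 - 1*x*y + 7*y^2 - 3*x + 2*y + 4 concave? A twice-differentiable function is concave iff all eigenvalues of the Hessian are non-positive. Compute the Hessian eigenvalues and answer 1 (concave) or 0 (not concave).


The Hessian of f(x,y) = -5*x^2 - 1*x*y + 7*y^2 - 3*x + 2*y + 4 is:
H = [[-10, -1], [-1, 14]]
Trace = -10 + 14 = 4
Determinant = -10*14 - (-1)^2 = -141
Discriminant = (4)^2 - 4*-141 = 580.0
Eigenvalues: lambda_1 = -10.0416, lambda_2 = 14.0416
The function is not concave.

0


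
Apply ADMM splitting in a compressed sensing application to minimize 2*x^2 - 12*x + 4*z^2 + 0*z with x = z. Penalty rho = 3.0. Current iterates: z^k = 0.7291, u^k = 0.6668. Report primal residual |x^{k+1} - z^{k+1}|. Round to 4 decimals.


ADMM iteration with rho = 3.0, z^k = 0.7291, u^k = 0.6668
Step 1: x-update.
Minimize 2*x^2 - 12*x + (3.0/2)*(x - 0.7291 + 0.6668)^2
FOC: (2*2 + 3.0)*x = 12 + 3.0*(0.7291 - 0.6668)
x^{k+1} = 1.741
Step 2: z-update.
Minimize 4*z^2 + 0*z + (3.0/2)*(1.741 - z + 0.6668)^2
FOC: (2*4 + 3.0)*z = 0 + 3.0*(1.741 + 0.6668)
z^{k+1} = 0.6567
Step 3: u-update.
u^{k+1} = 0.6668 + 1.741 - 0.6567 = 1.7511
Step 4: Primal residual = |1.741 - 0.6567| = 1.0843


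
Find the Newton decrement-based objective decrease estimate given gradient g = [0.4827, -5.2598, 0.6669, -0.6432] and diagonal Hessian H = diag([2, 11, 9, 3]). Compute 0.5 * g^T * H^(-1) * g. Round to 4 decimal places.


Step 1: H is diagonal, so H^(-1) * g = [0.2414, -0.4782, 0.0741, -0.2144].
Step 2: g^T H^(-1) g = sum_i g_i^2 / H_ii
  = (0.4827)^2/2 + (-5.2598)^2/11 + (0.6669)^2/9 + (-0.6432)^2/3
  = 0.1165 + 2.515 + 0.0494 + 0.1379 = 2.8189
Step 3: Objective decrease = 0.5 * g^T H^(-1) g = 1.4094


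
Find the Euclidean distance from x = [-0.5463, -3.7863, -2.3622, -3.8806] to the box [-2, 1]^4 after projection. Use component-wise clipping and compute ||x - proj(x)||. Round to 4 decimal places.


Project each component onto [-2, 1].
clip(-0.5463) = -0.5463, clip(-3.7863) = -2.0, clip(-2.3622) = -2.0, clip(-3.8806) = -2.0
Projection = [-0.5463, -2.0, -2.0, -2.0]
Squared diffs: [0.0, 3.1909, 0.1312, 3.5367]
Distance = sqrt(6.8588) = 2.6189


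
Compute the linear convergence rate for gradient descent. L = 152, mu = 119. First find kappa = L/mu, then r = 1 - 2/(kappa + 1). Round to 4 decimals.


Step 1: Compute the condition number.
kappa = L/mu = 152/119 = 1.2773
Step 2: Compute the convergence rate.
r = 1 - 2/(kappa + 1) = 1 - 2*mu/(L + mu) = (L - mu)/(L + mu) = 33/271 = 0.1218


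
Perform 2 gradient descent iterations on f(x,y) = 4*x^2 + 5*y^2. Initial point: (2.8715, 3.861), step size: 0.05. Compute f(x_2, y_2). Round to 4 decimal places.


Gradient descent on f(x,y) = 4*x^2 + 5*y^2.
Starting point: (2.8715, 3.861), alpha = 0.05
Step 1: grad_x = 2*4*2.8715 = 22.972, grad_y = 2*5*3.861 = 38.61
  x_1 = 2.8715 - 0.05*22.972 = 1.7229
  y_1 = 3.861 - 0.05*38.61 = 1.9305
Step 2: grad_x = 2*4*1.7229 = 13.7832, grad_y = 2*5*1.9305 = 19.305
  x_2 = 1.7229 - 0.05*13.7832 = 1.0337
  y_2 = 1.9305 - 0.05*19.305 = 0.9653
f(1.0337, 0.9653) = 4*1.0337^2 + 5*0.9653^2 = 8.933


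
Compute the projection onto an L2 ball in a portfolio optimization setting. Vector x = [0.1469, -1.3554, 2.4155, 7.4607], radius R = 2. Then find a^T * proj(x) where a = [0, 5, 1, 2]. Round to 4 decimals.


Step 1: Compute ||x|| (intermediates to 6 decimals).
||x|| = sqrt(0.1469^2 + (-1.3554)^2 + 2.4155^2 + 7.4607^2) = 7.959609
Step 2: Project.
Since ||x|| > R, scale = R/||x|| = 2/7.959609 = 0.251269, proj(x) = scale * x
proj(x) = [0.036911, -0.34057, 0.60694, 1.874643]
Step 3: Dot product.
a^T * proj(x) = 0*0.036911 + 5*(-0.34057) + 1*0.60694 + 2*1.874643 = 2.6534


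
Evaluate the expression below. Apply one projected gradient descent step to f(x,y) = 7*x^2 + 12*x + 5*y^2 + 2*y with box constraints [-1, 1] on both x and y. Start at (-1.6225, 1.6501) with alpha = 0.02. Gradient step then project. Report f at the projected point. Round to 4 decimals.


Step 1: Compute gradient at (-1.6225, 1.6501).
grad_x = 2*7*-1.6225 + 12 = -10.715
grad_y = 2*5*1.6501 + 2 = 18.501
Step 2: Gradient step.
x_raw = -1.6225 - 0.02*-10.715 = -1.4082
y_raw = 1.6501 - 0.02*18.501 = 1.2801
Step 3: Project onto [-1, 1].
x_proj = clip(-1.4082) = -1.0
y_proj = clip(1.2801) = 1.0
Step 4: Evaluate f.
f(-1.0, 1.0) = 2.0


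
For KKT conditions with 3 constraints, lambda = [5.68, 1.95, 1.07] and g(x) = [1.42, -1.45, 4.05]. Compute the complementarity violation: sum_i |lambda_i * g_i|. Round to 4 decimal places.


KKT complementary slackness check:
lambda_1 * g_1 = 5.68 * 1.42 = 8.0656
lambda_2 * g_2 = 1.95 * -1.45 = -2.8275
lambda_3 * g_3 = 1.07 * 4.05 = 4.3335
Total violation = 8.0656 + 2.8275 + 4.3335 = 15.2266


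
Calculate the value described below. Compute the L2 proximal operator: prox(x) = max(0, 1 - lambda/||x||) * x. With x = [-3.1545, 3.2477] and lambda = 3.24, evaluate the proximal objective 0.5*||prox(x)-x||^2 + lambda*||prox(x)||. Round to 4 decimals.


Step 1: Compute ||x||.
||x|| = 4.5275
Step 2: Compute scaling factor.
scale = max(0, 1 - 3.24/4.5275) = 0.2844
Step 3: prox(x) = [-0.8971, 0.9236]
||prox(x)|| = 1.2875
Step 4: Proximal objective.
0.5*||prox-x||^2 = 5.2488
lambda*||prox|| = 4.1715
Total = 9.4204


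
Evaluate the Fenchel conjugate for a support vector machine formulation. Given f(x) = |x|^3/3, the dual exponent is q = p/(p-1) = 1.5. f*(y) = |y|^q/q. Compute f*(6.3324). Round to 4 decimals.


The conjugate exponent q satisfies 1/p + 1/q = 1.
p = 3, so q = 3/(3 - 1) = 1.5
|y|^q = 6.3324^1.5 = 15.935
f*(6.3324) = 15.935 / 1.5 = 10.6233


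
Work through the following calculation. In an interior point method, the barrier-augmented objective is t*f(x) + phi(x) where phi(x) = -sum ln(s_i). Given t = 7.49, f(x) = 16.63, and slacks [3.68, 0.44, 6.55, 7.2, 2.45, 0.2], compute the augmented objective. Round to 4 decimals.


Step 1: Compute log-barrier.
ln values: [1.3029, -0.821, 1.8795, 1.9741, 0.8961, -1.6094]
phi = -(1.3029 - 0.821 + 1.8795 + 1.9741 + 0.8961 - 1.6094) = -3.6221
Step 2: Compute augmented objective.
t*f(x) = 7.49*16.63 = 124.5587
Total = 124.5587 - 3.6221 = 120.9366


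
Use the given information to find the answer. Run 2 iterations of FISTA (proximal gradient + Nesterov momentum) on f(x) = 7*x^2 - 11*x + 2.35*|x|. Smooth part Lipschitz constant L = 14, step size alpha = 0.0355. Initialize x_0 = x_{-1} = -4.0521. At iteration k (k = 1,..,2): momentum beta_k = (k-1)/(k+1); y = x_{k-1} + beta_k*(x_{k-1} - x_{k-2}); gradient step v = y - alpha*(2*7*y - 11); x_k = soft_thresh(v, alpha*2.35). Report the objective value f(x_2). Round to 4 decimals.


FISTA on f(x) = 7*x^2 - 11*x + 2.35*|x|
L = 14, alpha = 0.0355
Iteration 1: beta = 0.0, y = -4.0521 + 0.0*(-4.0521 + 4.0521) = -4.0521
  grad(y) = -67.7294, v = y - alpha*grad = -1.6477
  prox(v) = soft_thresh(-1.6477, 0.0834) = -1.5643
Iteration 2: beta = 0.3333, y = -1.5643 + 0.3333*(-1.5643 + 4.0521) = -0.735
  grad(y) = -21.2901, v = y - alpha*grad = 0.0208
  prox(v) = soft_thresh(0.0208, 0.0834) = 0.0
f(x_2) = 7*0.0^2 - 11*0.0 + 2.35*|0.0| = 0.0


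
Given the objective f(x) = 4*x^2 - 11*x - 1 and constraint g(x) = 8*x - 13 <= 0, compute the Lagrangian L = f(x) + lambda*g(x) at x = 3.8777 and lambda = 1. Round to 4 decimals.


Step 1: Evaluate f(x).
f(3.8777) = 4*3.8777^2 - 11*3.8777 - 1 = 16.4915
Step 2: Evaluate g(x).
g(3.8777) = 8*3.8777 - 13 = 18.0216
Step 3: Compute Lagrangian.
L = 16.4915 + 1*18.0216 = 34.5131


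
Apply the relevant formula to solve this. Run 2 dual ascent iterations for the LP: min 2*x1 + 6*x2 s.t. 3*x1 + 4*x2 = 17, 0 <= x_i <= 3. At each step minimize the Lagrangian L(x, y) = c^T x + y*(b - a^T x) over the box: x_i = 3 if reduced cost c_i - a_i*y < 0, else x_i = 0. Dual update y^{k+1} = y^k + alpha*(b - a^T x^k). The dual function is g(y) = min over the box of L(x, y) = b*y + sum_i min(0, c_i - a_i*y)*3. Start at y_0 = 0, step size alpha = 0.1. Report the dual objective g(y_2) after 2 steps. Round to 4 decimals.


Dual ascent for LP: min 2*x1 + 6*x2, 3*x1 + 4*x2 = 17, 0 <= x_i <= 3
Step 1: y^k = 0.0, reduced costs: (2.0, 6.0)
  x^k = (0.0, 0.0), subgradient = b - a^T x = 17.0
  y^{k+1} = 0.0 + 0.1*17.0 = 1.7
Step 2: y^k = 1.7, reduced costs: (-3.1, -0.8)
  x^k = (3.0, 3.0), subgradient = b - a^T x = -4.0
  y^{k+1} = 1.7 + 0.1*-4.0 = 1.3
Dual objective at y_2 = 1.3: reduced costs (-1.9, 0.8), box minimizer x = (3.0, 0.0)
g(y_2) = b*y + (c1 - a1*y)*x1 + (c2 - a2*y)*x2 = 17*1.3 + (-1.9)*3.0 + 0.8*0.0 = 22.1 - 5.7 + 0.0 = 16.4
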